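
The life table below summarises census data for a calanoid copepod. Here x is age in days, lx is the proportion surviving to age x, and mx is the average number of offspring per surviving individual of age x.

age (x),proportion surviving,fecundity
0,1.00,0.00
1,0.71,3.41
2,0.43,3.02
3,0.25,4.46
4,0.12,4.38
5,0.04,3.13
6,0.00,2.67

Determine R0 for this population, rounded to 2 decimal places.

lx·mx by age: 0, 2.4211, 1.2986, 1.115, 0.5256, 0.1252, 0
R0 = Σ lx·mx = 5.4855 → 5.49

5.49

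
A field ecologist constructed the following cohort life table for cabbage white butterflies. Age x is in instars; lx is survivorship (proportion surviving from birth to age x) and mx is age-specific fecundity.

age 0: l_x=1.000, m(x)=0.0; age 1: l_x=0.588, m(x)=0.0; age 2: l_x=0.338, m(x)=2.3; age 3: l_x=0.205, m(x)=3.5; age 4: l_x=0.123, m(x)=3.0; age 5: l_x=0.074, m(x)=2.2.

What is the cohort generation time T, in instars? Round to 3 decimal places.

2.959

lx·mx: 0, 0, 0.7774, 0.7175, 0.369, 0.1628 → R0 = 2.0267
x·lx·mx: 0, 0, 1.5548, 2.1525, 1.476, 0.814 → Σ = 5.9973
T = 5.9973 / 2.0267 = 2.959145… → 2.959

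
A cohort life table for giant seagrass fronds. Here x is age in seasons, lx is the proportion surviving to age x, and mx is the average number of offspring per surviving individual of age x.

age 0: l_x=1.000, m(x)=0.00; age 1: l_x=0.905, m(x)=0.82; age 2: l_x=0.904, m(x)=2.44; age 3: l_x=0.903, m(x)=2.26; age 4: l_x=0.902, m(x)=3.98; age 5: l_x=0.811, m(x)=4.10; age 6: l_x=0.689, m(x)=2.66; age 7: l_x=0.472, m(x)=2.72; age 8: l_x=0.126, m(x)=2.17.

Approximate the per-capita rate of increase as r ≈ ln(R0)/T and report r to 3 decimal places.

0.647

R0 = Σ lx·mx = 0 + 0.7421 + 2.20576 + 2.04078 + 3.58996 + 3.3251 + 1.83274 + 1.28384 + 0.27342 = 15.2937
Σ x·lx·mx = 64.43198; T = 64.43198/15.2937 = 4.21298…
r ≈ ln(R0)/T = ln(15.2937)/4.21298… = 0.64739… → 0.647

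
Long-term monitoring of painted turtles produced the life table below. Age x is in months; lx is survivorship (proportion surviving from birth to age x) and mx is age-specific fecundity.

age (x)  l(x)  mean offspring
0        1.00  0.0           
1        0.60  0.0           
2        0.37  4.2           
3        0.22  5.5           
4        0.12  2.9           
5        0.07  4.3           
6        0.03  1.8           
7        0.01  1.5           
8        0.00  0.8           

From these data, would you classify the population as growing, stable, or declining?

growing

R0 = Σ lx·mx = 0 + 0 + 1.554 + 1.21 + 0.348 + 0.301 + 0.054 + 0.015 + 0 = 3.482
R0 > 1, so the population is growing.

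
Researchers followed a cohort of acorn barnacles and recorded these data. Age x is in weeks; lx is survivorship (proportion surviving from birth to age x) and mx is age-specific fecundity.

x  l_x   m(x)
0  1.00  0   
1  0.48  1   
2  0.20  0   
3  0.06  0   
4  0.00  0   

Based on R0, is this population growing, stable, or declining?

R0 = Σ lx·mx = 0 + 0.48 + 0 + 0 + 0 = 0.48
R0 < 1, so the population is declining.

declining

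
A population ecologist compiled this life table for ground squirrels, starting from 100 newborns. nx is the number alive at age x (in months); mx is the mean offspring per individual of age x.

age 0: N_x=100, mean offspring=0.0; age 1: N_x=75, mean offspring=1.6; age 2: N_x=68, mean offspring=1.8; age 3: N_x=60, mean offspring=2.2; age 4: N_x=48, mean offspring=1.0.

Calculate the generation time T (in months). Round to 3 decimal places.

lx = nx/n0 = nx/100: 1, 0.75, 0.68, 0.6, 0.48
lx·mx: 0, 1.2, 1.224, 1.32, 0.48 → R0 = 4.224
x·lx·mx: 0, 1.2, 2.448, 3.96, 1.92 → Σ = 9.528
T = 9.528 / 4.224 = 2.255682… → 2.256

2.256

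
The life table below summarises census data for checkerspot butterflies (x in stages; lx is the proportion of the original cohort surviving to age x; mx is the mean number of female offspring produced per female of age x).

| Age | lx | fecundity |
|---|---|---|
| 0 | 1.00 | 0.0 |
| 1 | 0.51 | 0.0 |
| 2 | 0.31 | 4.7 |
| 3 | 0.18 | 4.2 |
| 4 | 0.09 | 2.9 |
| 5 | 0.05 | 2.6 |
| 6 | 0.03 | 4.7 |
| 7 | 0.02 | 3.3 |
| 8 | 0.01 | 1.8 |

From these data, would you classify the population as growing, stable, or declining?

growing

R0 = Σ lx·mx = 0 + 0 + 1.457 + 0.756 + 0.261 + 0.13 + 0.141 + 0.066 + 0.018 = 2.829
R0 > 1, so the population is growing.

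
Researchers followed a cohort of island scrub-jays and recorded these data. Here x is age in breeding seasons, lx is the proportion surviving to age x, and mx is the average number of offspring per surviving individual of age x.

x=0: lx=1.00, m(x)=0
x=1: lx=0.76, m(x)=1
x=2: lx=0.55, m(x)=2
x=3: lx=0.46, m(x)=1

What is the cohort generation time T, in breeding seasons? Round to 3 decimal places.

lx·mx: 0, 0.76, 1.1, 0.46 → R0 = 2.32
x·lx·mx: 0, 0.76, 2.2, 1.38 → Σ = 4.34
T = 4.34 / 2.32 = 1.87069… → 1.871

1.871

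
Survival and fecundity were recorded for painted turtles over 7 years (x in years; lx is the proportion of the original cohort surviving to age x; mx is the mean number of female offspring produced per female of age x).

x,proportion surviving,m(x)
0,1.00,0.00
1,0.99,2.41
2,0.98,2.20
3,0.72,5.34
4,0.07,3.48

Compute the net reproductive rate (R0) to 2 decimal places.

lx·mx by age: 0, 2.3859, 2.156, 3.8448, 0.2436
R0 = Σ lx·mx = 8.6303 → 8.63

8.63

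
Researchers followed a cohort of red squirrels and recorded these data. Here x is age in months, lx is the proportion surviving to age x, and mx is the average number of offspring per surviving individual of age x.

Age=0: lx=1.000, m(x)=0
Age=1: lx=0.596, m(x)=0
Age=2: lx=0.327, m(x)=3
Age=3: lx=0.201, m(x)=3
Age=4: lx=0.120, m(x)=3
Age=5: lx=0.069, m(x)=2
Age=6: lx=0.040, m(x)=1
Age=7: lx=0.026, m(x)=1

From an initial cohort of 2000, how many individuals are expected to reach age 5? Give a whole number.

Expected survivors = N0 · l_5 = 2000 × 0.069 = 138 → 138

138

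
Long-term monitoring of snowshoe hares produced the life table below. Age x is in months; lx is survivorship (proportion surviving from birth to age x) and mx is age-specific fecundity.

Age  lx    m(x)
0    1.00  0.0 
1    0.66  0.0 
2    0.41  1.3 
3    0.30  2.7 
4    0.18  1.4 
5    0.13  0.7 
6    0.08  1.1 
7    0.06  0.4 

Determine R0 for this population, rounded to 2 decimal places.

1.80

lx·mx by age: 0, 0, 0.533, 0.81, 0.252, 0.091, 0.088, 0.024
R0 = Σ lx·mx = 1.798 → 1.80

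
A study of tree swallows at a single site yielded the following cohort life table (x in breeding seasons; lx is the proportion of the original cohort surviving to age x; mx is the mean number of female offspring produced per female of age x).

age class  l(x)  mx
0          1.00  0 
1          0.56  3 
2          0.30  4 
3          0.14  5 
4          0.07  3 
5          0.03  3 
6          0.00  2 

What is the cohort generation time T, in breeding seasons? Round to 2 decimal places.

1.93

lx·mx: 0, 1.68, 1.2, 0.7, 0.21, 0.09, 0 → R0 = 3.88
x·lx·mx: 0, 1.68, 2.4, 2.1, 0.84, 0.45, 0 → Σ = 7.47
T = 7.47 / 3.88 = 1.925258… → 1.93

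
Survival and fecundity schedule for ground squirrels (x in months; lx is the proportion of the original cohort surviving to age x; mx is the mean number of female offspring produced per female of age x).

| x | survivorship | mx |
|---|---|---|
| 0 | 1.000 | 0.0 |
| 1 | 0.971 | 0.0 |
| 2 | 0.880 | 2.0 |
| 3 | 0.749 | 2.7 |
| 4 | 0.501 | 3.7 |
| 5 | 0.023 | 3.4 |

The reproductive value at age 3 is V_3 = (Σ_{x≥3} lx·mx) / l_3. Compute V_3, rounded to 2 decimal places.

5.28

lx·mx for x ≥ 3: 2.0223, 1.8537, 0.0782 → sum = 3.9542
V_3 = 3.9542 / l_3 = 3.9542 / 0.749 = 5.279306… → 5.28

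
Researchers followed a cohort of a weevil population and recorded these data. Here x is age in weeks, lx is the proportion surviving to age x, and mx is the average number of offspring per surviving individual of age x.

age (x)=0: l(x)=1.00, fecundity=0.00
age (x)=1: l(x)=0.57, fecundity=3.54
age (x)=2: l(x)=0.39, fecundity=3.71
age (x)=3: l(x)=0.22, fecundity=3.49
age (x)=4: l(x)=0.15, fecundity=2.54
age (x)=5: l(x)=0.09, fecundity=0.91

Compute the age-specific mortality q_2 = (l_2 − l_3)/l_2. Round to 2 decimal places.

0.44

q_2 = (l_2 − l_3) / l_2 = (0.39 − 0.22) / 0.39
     = 0.17 / 0.39 = 0.435897… → 0.44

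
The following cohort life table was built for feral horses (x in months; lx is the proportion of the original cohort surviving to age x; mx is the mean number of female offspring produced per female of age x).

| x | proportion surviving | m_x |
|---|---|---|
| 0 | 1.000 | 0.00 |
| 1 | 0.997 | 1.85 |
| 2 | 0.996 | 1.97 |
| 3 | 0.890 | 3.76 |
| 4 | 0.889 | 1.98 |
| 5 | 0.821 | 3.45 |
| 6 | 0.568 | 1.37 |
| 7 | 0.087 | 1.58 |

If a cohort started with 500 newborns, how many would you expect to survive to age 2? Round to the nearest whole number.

Expected survivors = N0 · l_2 = 500 × 0.996 = 498 → 498

498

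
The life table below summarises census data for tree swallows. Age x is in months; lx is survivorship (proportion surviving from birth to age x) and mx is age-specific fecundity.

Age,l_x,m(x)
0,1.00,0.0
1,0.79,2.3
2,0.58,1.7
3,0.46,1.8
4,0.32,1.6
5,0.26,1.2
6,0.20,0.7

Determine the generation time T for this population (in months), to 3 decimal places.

lx·mx: 0, 1.817, 0.986, 0.828, 0.512, 0.312, 0.14 → R0 = 4.595
x·lx·mx: 0, 1.817, 1.972, 2.484, 2.048, 1.56, 0.84 → Σ = 10.721
T = 10.721 / 4.595 = 2.333188… → 2.333

2.333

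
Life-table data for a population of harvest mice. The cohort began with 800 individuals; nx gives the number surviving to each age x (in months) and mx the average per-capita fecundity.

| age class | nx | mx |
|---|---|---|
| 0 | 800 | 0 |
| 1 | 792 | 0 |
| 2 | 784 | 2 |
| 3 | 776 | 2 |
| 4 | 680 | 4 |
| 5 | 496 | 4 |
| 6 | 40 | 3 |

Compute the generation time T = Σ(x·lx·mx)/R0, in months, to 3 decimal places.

3.690

lx = nx/n0 = nx/800: 1, 0.99, 0.98, 0.97, 0.85, 0.62, 0.05
lx·mx: 0, 0, 1.96, 1.94, 3.4, 2.48, 0.15 → R0 = 9.93
x·lx·mx: 0, 0, 3.92, 5.82, 13.6, 12.4, 0.9 → Σ = 36.64
T = 36.64 / 9.93 = 3.689829… → 3.690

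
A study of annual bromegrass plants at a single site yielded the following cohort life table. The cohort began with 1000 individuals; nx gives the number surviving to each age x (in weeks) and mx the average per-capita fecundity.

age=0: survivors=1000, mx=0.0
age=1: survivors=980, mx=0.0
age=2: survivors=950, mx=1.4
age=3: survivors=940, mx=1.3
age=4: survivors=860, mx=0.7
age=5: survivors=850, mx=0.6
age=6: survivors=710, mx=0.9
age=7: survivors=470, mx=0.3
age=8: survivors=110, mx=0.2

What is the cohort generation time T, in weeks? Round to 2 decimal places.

3.65

lx = nx/n0 = nx/1000: 1, 0.98, 0.95, 0.94, 0.86, 0.85, 0.71, 0.47, 0.11
lx·mx: 0, 0, 1.33, 1.222, 0.602, 0.51, 0.639, 0.141, 0.022 → R0 = 4.466
x·lx·mx: 0, 0, 2.66, 3.666, 2.408, 2.55, 3.834, 0.987, 0.176 → Σ = 16.281
T = 16.281 / 4.466 = 3.645544… → 3.65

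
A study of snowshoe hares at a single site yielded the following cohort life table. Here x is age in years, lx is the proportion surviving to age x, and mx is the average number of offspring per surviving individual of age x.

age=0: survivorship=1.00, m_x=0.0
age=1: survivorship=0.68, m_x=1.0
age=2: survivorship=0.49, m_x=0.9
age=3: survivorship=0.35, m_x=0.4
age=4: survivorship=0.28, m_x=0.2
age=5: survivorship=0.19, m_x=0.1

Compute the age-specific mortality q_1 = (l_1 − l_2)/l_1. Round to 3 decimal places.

q_1 = (l_1 − l_2) / l_1 = (0.68 − 0.49) / 0.68
     = 0.19 / 0.68 = 0.279412… → 0.279

0.279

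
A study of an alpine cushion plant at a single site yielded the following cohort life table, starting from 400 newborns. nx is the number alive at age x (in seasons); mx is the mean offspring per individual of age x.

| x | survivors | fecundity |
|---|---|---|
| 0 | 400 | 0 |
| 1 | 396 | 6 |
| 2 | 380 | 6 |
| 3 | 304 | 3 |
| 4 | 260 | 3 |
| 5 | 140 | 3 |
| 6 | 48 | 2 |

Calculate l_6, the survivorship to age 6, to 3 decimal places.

0.120

l_6 = n_6/n_0 = 48/400 = 0.12 → 0.120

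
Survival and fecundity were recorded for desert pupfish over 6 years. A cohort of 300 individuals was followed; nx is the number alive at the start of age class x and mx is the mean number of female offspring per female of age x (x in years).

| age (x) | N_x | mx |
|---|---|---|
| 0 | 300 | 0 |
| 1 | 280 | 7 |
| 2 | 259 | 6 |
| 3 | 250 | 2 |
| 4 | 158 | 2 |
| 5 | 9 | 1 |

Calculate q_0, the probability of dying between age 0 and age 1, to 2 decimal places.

0.07

lx = nx/n0 = nx/300: 1, 0.93333…, 0.86333…, 0.83333…, 0.52667…, 0.03
q_0 = (l_0 − l_1) / l_0 = (1 − 0.933333…) / 1
     = 0.066667… / 1 = 0.066667… → 0.07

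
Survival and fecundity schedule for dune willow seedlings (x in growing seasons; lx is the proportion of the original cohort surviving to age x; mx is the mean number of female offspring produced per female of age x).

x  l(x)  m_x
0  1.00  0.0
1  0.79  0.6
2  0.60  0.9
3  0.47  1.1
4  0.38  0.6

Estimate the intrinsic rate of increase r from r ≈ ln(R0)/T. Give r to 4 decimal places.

R0 = Σ lx·mx = 0 + 0.474 + 0.54 + 0.517 + 0.228 = 1.759
Σ x·lx·mx = 4.017; T = 4.017/1.759 = 2.28368…
r ≈ ln(R0)/T = ln(1.759)/2.28368… = 0.247296… → 0.2473

0.2473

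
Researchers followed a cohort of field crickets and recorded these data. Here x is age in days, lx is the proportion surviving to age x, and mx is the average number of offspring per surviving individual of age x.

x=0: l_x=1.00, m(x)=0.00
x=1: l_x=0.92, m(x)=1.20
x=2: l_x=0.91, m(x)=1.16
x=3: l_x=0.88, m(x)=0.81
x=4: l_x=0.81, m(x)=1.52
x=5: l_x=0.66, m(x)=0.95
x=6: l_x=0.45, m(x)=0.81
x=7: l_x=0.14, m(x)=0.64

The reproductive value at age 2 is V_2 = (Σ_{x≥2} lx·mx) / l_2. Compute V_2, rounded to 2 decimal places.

lx·mx for x ≥ 2: 1.0556, 0.7128, 1.2312, 0.627, 0.3645, 0.0896 → sum = 4.0807
V_2 = 4.0807 / l_2 = 4.0807 / 0.91 = 4.484286… → 4.48

4.48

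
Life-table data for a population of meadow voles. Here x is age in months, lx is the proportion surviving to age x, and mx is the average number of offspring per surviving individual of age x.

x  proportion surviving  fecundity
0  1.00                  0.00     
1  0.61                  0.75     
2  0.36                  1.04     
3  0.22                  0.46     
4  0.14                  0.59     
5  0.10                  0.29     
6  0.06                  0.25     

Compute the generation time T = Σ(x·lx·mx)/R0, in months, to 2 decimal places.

1.96

lx·mx: 0, 0.4575, 0.3744, 0.1012, 0.0826, 0.029, 0.015 → R0 = 1.0597
x·lx·mx: 0, 0.4575, 0.7488, 0.3036, 0.3304, 0.145, 0.09 → Σ = 2.0753
T = 2.0753 / 1.0597 = 1.958384… → 1.96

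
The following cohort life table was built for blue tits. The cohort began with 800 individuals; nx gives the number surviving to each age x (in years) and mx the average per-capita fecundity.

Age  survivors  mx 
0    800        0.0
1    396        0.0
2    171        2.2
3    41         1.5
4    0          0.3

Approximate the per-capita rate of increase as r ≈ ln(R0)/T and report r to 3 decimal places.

-0.282

lx = nx/n0 = nx/800: 1, 0.495, 0.21375, 0.05125, 0
R0 = Σ lx·mx = 0 + 0 + 0.47025… + 0.07688… + 0 = 0.547125
Σ x·lx·mx = 1.171125; T = 1.171125/0.547125 = 2.14051…
r ≈ ln(R0)/T = ln(0.547125)/2.14051… = -0.28175… → -0.282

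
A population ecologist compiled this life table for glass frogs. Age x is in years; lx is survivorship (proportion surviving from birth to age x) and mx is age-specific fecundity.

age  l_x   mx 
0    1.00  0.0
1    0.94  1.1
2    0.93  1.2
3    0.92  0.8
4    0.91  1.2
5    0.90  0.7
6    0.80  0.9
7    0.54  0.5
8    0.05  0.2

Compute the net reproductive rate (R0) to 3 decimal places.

lx·mx by age: 0, 1.034, 1.116, 0.736, 1.092, 0.63, 0.72, 0.27, 0.01
R0 = Σ lx·mx = 5.608 → 5.608

5.608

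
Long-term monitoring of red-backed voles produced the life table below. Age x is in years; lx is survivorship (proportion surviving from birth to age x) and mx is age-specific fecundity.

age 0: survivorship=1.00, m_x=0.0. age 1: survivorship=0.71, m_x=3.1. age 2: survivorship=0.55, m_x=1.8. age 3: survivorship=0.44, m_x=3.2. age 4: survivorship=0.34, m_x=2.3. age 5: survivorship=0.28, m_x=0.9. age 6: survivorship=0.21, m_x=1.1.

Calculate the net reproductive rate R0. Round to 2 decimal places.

5.86

lx·mx by age: 0, 2.201, 0.99, 1.408, 0.782, 0.252, 0.231
R0 = Σ lx·mx = 5.864 → 5.86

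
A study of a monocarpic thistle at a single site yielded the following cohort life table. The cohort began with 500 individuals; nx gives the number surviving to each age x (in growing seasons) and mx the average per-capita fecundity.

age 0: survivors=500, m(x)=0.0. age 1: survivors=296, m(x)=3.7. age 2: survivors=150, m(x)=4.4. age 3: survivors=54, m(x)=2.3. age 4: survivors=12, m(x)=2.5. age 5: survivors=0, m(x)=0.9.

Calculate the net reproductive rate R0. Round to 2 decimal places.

lx = nx/n0 = nx/500: 1, 0.592, 0.3, 0.108, 0.024, 0
lx·mx by age: 0, 2.1904, 1.32, 0.2484, 0.06, 0
R0 = Σ lx·mx = 3.8188 → 3.82

3.82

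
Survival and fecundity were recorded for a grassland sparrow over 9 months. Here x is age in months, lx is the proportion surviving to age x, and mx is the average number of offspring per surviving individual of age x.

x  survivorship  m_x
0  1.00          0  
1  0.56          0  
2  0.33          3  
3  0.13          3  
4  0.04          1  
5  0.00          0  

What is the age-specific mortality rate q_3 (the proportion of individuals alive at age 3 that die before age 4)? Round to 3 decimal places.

0.692

q_3 = (l_3 − l_4) / l_3 = (0.13 − 0.04) / 0.13
     = 0.09 / 0.13 = 0.692308… → 0.692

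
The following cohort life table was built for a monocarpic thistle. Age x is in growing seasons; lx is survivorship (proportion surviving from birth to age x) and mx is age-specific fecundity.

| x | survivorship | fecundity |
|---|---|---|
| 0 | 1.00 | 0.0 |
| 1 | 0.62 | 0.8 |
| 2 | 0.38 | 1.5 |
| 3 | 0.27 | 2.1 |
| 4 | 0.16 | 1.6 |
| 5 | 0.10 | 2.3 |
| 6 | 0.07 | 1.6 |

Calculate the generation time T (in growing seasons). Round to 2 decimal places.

lx·mx: 0, 0.496, 0.57, 0.567, 0.256, 0.23, 0.112 → R0 = 2.231
x·lx·mx: 0, 0.496, 1.14, 1.701, 1.024, 1.15, 0.672 → Σ = 6.183
T = 6.183 / 2.231 = 2.771403… → 2.77

2.77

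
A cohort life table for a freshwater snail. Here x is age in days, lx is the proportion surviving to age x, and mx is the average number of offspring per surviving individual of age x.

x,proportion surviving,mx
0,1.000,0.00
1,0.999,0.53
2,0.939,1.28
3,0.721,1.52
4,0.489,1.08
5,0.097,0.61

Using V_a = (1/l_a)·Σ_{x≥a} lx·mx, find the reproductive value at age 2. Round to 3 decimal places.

3.073

lx·mx for x ≥ 2: 1.20192, 1.09592, 0.52812, 0.05917 → sum = 2.88513
V_2 = 2.88513 / l_2 = 2.88513 / 0.939 = 3.072556… → 3.073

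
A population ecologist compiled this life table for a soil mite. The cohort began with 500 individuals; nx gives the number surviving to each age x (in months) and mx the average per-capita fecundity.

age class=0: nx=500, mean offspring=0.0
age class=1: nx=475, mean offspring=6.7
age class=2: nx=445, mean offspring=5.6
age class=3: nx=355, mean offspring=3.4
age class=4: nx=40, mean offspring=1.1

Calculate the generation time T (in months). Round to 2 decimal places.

lx = nx/n0 = nx/500: 1, 0.95, 0.89, 0.71, 0.08
lx·mx: 0, 6.365, 4.984, 2.414, 0.088 → R0 = 13.851
x·lx·mx: 0, 6.365, 9.968, 7.242, 0.352 → Σ = 23.927
T = 23.927 / 13.851 = 1.727457… → 1.73

1.73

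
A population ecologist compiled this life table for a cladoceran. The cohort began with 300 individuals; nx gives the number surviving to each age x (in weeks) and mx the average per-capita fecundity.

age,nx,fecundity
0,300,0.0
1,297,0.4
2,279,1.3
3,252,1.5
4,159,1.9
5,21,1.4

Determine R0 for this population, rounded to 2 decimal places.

3.97

lx = nx/n0 = nx/300: 1, 0.99, 0.93, 0.84, 0.53, 0.07
lx·mx by age: 0, 0.396, 1.209, 1.26, 1.007, 0.098
R0 = Σ lx·mx = 3.97 → 3.97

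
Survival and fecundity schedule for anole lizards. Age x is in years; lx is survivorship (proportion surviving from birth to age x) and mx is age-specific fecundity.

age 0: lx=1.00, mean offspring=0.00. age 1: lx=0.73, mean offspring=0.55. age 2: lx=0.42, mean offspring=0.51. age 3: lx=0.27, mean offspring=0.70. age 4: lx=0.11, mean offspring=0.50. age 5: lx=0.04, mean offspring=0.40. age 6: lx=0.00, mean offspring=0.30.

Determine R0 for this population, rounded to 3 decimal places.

lx·mx by age: 0, 0.4015, 0.2142, 0.189, 0.055, 0.016, 0
R0 = Σ lx·mx = 0.8757 → 0.876

0.876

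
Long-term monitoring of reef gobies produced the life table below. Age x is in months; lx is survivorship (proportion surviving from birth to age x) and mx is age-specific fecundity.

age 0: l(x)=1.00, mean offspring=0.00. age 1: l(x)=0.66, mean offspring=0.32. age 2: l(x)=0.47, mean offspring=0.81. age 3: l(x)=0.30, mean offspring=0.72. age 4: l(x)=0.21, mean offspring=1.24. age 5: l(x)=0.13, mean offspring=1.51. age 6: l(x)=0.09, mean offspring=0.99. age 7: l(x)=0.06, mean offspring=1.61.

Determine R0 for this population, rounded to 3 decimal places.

lx·mx by age: 0, 0.2112, 0.3807, 0.216, 0.2604, 0.1963, 0.0891, 0.0966
R0 = Σ lx·mx = 1.4503 → 1.450

1.450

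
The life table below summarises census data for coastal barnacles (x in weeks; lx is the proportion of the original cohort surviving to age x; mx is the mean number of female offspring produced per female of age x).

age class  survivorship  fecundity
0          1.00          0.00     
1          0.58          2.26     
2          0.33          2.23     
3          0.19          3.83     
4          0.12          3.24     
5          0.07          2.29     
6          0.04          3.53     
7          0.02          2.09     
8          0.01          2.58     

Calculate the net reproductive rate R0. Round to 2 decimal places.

3.53

lx·mx by age: 0, 1.3108, 0.7359, 0.7277, 0.3888, 0.1603, 0.1412, 0.0418, 0.0258
R0 = Σ lx·mx = 3.5323 → 3.53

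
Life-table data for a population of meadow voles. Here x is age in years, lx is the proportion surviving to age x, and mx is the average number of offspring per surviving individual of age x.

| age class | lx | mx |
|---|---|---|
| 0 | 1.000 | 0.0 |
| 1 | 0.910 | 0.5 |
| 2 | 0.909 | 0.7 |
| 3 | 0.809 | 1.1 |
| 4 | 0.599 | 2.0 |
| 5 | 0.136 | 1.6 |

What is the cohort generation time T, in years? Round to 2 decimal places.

lx·mx: 0, 0.455, 0.6363, 0.8899, 1.198, 0.2176 → R0 = 3.3968
x·lx·mx: 0, 0.455, 1.2726, 2.6697, 4.792, 1.088 → Σ = 10.2773
T = 10.2773 / 3.3968 = 3.025583… → 3.03

3.03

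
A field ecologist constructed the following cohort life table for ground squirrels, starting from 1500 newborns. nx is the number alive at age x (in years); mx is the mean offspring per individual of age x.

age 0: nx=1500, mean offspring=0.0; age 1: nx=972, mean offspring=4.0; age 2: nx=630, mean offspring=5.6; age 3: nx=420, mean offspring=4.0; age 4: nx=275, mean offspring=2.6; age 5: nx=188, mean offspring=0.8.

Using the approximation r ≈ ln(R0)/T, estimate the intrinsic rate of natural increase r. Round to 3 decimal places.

lx = nx/n0 = nx/1500: 1, 0.648, 0.42, 0.28, 0.18333…, 0.12533…
R0 = Σ lx·mx = 0 + 2.592 + 2.352 + 1.12 + 0.47667… + 0.10027… = 6.640933…
Σ x·lx·mx = 13.064…; T = 13.064…/6.640933… = 1.96719…
r ≈ ln(R0)/T = ln(6.640933…)/1.96719… = 0.96241… → 0.962

0.962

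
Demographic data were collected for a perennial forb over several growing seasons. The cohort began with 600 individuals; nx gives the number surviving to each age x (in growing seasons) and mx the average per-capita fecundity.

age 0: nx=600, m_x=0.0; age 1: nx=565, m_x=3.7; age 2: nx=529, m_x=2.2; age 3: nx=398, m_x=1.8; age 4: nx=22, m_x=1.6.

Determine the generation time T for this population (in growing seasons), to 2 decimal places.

1.67

lx = nx/n0 = nx/600: 1, 0.94167…, 0.88167…, 0.66333…, 0.03667…
lx·mx: 0, 3.484167…, 1.939667…, 1.194…, 0.058667… → R0 = 6.6765…
x·lx·mx: 0, 3.484167…, 3.879333…, 3.582…, 0.234667… → Σ = 11.180167…
T = 11.180167… / 6.6765… = 1.674555… → 1.67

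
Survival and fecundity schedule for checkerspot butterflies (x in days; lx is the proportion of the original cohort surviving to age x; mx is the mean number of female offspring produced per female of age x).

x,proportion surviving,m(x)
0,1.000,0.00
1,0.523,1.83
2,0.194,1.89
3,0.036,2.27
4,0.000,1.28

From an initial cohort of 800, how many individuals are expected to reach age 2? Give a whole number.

155

Expected survivors = N0 · l_2 = 800 × 0.194 = 155.2 → 155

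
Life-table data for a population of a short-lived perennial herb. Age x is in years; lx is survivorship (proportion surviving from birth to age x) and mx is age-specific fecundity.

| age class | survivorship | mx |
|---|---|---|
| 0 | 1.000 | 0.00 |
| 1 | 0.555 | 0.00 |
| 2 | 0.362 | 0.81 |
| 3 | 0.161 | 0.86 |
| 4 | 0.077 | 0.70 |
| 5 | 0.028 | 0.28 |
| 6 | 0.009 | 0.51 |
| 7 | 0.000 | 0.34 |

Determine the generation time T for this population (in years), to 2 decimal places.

2.58

lx·mx: 0, 0, 0.29322, 0.13846, 0.0539, 0.00784, 0.00459, 0 → R0 = 0.49801
x·lx·mx: 0, 0, 0.58644, 0.41538, 0.2156, 0.0392, 0.02754, 0 → Σ = 1.28416
T = 1.28416 / 0.49801 = 2.578583… → 2.58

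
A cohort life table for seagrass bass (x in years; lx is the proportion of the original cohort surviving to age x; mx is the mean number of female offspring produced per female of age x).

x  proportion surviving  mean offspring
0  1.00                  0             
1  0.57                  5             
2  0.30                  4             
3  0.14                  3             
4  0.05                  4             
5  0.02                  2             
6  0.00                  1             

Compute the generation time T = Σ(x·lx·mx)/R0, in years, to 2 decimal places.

lx·mx: 0, 2.85, 1.2, 0.42, 0.2, 0.04, 0 → R0 = 4.71
x·lx·mx: 0, 2.85, 2.4, 1.26, 0.8, 0.2, 0 → Σ = 7.51
T = 7.51 / 4.71 = 1.59448… → 1.59

1.59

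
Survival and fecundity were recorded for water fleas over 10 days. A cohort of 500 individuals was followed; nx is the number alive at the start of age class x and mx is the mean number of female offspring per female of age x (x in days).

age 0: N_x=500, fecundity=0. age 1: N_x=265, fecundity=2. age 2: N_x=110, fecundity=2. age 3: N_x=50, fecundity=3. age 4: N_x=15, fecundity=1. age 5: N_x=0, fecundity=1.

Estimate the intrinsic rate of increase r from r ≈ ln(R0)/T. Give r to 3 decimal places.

lx = nx/n0 = nx/500: 1, 0.53, 0.22, 0.1, 0.03, 0
R0 = Σ lx·mx = 0 + 1.06 + 0.44 + 0.3 + 0.03 + 0 = 1.83
Σ x·lx·mx = 2.96; T = 2.96/1.83 = 1.61749…
r ≈ ln(R0)/T = ln(1.83)/1.61749… = 0.37361… → 0.374

0.374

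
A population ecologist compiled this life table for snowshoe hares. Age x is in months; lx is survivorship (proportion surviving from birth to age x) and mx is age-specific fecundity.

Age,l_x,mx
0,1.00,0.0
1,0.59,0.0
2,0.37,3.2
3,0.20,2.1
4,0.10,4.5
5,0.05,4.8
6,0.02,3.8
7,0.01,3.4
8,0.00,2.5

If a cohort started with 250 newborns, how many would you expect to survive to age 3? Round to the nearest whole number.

50

Expected survivors = N0 · l_3 = 250 × 0.20 = 50 → 50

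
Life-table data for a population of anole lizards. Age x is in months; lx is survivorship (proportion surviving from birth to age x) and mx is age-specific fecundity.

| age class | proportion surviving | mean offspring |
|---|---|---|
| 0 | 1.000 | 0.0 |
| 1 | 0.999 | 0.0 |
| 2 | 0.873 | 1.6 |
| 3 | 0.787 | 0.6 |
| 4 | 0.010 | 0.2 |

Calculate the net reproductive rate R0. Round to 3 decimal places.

1.871

lx·mx by age: 0, 0, 1.3968, 0.4722, 0.002
R0 = Σ lx·mx = 1.871 → 1.871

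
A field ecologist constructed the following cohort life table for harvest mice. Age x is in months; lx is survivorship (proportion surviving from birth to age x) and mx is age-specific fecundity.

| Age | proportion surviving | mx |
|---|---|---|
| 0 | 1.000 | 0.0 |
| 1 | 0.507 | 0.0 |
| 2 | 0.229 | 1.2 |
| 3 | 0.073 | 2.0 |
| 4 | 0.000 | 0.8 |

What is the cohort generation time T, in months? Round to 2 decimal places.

lx·mx: 0, 0, 0.2748, 0.146, 0 → R0 = 0.4208
x·lx·mx: 0, 0, 0.5496, 0.438, 0 → Σ = 0.9876
T = 0.9876 / 0.4208 = 2.346958… → 2.35

2.35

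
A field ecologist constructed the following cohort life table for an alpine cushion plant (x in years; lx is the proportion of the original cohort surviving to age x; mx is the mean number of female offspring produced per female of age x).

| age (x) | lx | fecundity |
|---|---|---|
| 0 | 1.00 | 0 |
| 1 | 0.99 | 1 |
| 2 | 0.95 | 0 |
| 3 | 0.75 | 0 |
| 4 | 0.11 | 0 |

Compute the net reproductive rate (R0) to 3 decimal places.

0.990

lx·mx by age: 0, 0.99, 0, 0, 0
R0 = Σ lx·mx = 0.99 → 0.990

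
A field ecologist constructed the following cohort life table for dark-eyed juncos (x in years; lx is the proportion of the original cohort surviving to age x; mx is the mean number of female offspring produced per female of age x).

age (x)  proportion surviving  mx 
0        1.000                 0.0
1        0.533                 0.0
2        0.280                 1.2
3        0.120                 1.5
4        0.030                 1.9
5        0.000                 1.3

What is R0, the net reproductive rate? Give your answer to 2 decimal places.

lx·mx by age: 0, 0, 0.336, 0.18, 0.057, 0
R0 = Σ lx·mx = 0.573 → 0.57

0.57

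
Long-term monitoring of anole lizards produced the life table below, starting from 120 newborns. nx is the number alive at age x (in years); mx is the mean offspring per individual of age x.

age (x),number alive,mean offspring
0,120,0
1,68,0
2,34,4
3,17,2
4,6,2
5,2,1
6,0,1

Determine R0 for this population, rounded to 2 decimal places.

lx = nx/n0 = nx/120: 1, 0.56667…, 0.28333…, 0.14167…, 0.05, 0.01667…, 0
lx·mx by age: 0, 0, 1.133333…, 0.283333…, 0.1, 0.016667…, 0
R0 = Σ lx·mx = 1.533333… → 1.53

1.53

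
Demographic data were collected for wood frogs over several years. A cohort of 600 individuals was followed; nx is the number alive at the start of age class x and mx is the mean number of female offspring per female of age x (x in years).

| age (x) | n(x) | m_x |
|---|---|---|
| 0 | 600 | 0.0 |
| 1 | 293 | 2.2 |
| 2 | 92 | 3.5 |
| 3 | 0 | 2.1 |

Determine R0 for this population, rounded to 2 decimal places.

lx = nx/n0 = nx/600: 1, 0.48833…, 0.15333…, 0
lx·mx by age: 0, 1.074333…, 0.536667…, 0
R0 = Σ lx·mx = 1.611… → 1.61

1.61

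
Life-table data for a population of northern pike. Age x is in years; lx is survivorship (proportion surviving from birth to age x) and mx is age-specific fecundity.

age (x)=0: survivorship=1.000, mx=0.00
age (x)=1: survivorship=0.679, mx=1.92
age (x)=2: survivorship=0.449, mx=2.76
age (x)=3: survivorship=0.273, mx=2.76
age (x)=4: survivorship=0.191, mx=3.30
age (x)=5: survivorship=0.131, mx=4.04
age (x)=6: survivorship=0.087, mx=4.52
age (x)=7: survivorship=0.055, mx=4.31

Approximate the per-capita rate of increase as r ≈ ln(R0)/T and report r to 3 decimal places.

0.543

R0 = Σ lx·mx = 0 + 1.30368 + 1.23924 + 0.75348 + 0.6303 + 0.52924 + 0.39324 + 0.23705 = 5.08623
Σ x·lx·mx = 15.22879; T = 15.22879/5.08623 = 2.99412…
r ≈ ln(R0)/T = ln(5.08623)/2.99412… = 0.54324… → 0.543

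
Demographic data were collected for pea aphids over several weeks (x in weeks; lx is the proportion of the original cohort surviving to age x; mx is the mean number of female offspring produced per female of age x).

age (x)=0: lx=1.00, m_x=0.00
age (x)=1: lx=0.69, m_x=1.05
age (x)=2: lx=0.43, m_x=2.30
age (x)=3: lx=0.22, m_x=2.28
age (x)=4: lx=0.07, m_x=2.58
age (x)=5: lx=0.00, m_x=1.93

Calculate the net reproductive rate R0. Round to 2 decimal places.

2.40

lx·mx by age: 0, 0.7245, 0.989, 0.5016, 0.1806, 0
R0 = Σ lx·mx = 2.3957 → 2.40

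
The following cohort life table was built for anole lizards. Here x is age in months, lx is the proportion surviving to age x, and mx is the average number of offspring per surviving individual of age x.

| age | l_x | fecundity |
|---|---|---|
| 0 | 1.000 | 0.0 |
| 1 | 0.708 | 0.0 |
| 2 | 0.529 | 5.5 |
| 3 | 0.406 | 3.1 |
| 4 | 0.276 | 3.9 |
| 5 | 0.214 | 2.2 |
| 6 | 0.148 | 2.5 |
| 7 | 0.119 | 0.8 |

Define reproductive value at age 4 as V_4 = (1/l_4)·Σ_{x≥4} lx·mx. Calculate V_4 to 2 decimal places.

7.29

lx·mx for x ≥ 4: 1.0764, 0.4708, 0.37, 0.0952 → sum = 2.0124
V_4 = 2.0124 / l_4 = 2.0124 / 0.276 = 7.291304… → 7.29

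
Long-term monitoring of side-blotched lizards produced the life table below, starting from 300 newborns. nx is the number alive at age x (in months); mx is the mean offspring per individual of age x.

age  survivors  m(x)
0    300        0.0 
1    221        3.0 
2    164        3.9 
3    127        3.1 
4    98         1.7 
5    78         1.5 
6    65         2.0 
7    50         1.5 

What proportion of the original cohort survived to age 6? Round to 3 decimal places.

l_6 = n_6/n_0 = 65/300 = 0.216667… → 0.217

0.217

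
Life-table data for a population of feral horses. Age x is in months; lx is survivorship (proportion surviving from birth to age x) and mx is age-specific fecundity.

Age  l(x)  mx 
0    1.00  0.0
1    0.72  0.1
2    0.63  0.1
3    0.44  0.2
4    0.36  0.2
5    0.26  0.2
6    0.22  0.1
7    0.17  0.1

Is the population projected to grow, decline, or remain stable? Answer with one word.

R0 = Σ lx·mx = 0 + 0.072 + 0.063 + 0.088 + 0.072 + 0.052 + 0.022 + 0.017 = 0.386
R0 < 1, so the population is declining.

declining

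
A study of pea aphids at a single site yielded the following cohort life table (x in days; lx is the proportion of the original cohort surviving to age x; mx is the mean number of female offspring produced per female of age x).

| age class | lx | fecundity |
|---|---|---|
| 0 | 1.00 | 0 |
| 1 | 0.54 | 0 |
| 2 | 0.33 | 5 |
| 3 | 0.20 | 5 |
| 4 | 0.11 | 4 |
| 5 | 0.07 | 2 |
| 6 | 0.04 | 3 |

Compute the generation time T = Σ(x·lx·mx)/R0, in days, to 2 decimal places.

lx·mx: 0, 0, 1.65, 1, 0.44, 0.14, 0.12 → R0 = 3.35
x·lx·mx: 0, 0, 3.3, 3, 1.76, 0.7, 0.72 → Σ = 9.48
T = 9.48 / 3.35 = 2.829851… → 2.83

2.83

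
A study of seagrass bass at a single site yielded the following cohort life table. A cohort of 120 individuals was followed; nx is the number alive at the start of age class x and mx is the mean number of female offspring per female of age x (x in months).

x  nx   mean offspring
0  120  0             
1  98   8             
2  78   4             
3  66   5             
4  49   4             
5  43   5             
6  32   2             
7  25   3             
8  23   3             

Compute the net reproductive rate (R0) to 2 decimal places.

17.04

lx = nx/n0 = nx/120: 1, 0.81667…, 0.65, 0.55, 0.40833…, 0.35833…, 0.26667…, 0.20833…, 0.19167…
lx·mx by age: 0, 6.533333…, 2.6, 2.75, 1.633333…, 1.791667…, 0.533333…, 0.625…, 0.575…
R0 = Σ lx·mx = 17.041667… → 17.04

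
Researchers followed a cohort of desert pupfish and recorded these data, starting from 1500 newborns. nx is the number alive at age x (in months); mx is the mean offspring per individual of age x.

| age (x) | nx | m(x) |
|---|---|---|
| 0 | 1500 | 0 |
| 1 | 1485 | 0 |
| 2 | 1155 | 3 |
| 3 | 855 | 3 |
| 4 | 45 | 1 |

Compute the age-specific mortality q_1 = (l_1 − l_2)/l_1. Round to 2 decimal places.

0.22

lx = nx/n0 = nx/1500: 1, 0.99, 0.77, 0.57, 0.03
q_1 = (l_1 − l_2) / l_1 = (0.99 − 0.77) / 0.99
     = 0.22 / 0.99 = 0.222222… → 0.22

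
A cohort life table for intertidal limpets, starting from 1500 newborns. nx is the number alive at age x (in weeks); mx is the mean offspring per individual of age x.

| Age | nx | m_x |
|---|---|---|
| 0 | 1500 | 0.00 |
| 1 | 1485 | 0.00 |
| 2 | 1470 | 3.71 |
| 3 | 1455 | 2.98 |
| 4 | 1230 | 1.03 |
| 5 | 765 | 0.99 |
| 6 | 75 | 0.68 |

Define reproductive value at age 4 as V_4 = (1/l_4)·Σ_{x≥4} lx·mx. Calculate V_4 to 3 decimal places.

1.687

lx = nx/n0 = nx/1500: 1, 0.99, 0.98, 0.97, 0.82, 0.51, 0.05
lx·mx for x ≥ 4: 0.8446, 0.5049, 0.034 → sum = 1.3835
V_4 = 1.3835 / l_4 = 1.3835 / 0.82 = 1.687195… → 1.687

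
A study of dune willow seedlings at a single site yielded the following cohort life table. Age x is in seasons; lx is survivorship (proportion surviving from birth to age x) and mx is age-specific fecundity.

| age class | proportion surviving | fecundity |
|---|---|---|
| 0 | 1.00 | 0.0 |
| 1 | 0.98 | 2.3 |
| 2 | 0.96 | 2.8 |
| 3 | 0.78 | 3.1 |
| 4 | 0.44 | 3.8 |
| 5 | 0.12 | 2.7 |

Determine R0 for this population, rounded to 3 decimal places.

lx·mx by age: 0, 2.254, 2.688, 2.418, 1.672, 0.324
R0 = Σ lx·mx = 9.356 → 9.356

9.356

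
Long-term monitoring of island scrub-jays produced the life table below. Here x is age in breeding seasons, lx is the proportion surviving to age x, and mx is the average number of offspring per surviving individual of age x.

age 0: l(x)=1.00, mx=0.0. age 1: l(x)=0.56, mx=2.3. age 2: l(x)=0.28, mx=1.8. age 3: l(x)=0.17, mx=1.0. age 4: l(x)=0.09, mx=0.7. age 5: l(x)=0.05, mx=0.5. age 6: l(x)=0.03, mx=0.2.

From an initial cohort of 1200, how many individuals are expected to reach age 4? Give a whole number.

Expected survivors = N0 · l_4 = 1200 × 0.09 = 108 → 108

108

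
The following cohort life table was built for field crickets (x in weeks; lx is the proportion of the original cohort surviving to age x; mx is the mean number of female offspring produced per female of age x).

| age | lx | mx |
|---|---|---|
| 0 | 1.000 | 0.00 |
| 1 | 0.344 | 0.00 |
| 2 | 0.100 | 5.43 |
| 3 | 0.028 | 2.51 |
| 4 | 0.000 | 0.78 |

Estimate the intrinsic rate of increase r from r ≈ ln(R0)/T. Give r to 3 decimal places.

R0 = Σ lx·mx = 0 + 0 + 0.543 + 0.07028 + 0 = 0.61328
Σ x·lx·mx = 1.29684; T = 1.29684/0.61328 = 2.1146…
r ≈ ln(R0)/T = ln(0.61328)/2.1146… = -0.23122… → -0.231

-0.231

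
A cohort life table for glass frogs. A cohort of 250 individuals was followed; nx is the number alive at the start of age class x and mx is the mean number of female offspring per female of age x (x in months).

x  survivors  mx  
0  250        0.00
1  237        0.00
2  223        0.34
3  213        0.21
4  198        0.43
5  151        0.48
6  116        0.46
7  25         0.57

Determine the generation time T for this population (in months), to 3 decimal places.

4.074

lx = nx/n0 = nx/250: 1, 0.948, 0.892, 0.852, 0.792, 0.604, 0.464, 0.1
lx·mx: 0, 0, 0.30328, 0.17892, 0.34056, 0.28992, 0.21344, 0.057 → R0 = 1.38312
x·lx·mx: 0, 0, 0.60656, 0.53676, 1.36224, 1.4496, 1.28064, 0.399 → Σ = 5.6348
T = 5.6348 / 1.38312 = 4.073978… → 4.074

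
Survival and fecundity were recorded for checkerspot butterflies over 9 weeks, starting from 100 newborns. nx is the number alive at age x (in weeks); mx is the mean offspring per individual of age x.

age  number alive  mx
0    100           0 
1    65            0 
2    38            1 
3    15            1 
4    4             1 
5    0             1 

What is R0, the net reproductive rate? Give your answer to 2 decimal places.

0.57

lx = nx/n0 = nx/100: 1, 0.65, 0.38, 0.15, 0.04, 0
lx·mx by age: 0, 0, 0.38, 0.15, 0.04, 0
R0 = Σ lx·mx = 0.57 → 0.57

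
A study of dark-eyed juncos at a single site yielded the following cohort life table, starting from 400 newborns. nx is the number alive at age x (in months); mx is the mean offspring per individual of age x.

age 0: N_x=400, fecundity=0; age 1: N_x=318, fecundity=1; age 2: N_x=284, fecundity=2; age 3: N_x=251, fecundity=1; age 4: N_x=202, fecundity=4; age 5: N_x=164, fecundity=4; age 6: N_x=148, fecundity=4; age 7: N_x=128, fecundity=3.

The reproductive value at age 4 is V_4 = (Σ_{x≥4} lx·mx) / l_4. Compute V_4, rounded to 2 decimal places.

lx = nx/n0 = nx/400: 1, 0.795, 0.71, 0.6275, 0.505, 0.41, 0.37, 0.32
lx·mx for x ≥ 4: 2.02, 1.64, 1.48, 0.96 → sum = 6.1
V_4 = 6.1 / l_4 = 6.1 / 0.505 = 12.079208… → 12.08

12.08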